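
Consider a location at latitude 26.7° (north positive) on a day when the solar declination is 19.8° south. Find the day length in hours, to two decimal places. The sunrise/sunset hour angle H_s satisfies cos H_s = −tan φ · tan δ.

10.61 hours

cos H_s = −tan(26.7°) · tan(-19.8°) = 0.1811, so H_s = arccos(0.1811) = 79.57°.
Day length = 2 H_s / 15° h⁻¹ = 159.14° / 15 = 10.609 h.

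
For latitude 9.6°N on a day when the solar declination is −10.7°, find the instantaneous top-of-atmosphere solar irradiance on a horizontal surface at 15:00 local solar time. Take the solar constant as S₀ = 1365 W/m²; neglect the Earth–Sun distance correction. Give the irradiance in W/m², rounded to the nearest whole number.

Hour angle H = 15° × (15 − 12) = 45.00°.
cos θ_z = sin(9.6°) sin(-10.7°) + cos(9.6°) cos(-10.7°) cos(45.00°) = -0.0310 + 0.6851 = 0.6541.
Top-of-atmosphere irradiance = S₀ cos θ_z = 1365 × 0.6541 = 892.85 W/m².

893 W/m²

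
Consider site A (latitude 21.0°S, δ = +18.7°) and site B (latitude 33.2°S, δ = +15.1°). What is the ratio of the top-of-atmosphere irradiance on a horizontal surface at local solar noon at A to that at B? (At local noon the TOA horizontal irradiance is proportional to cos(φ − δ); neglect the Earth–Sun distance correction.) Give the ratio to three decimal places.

1.157

A: cos θ_z = cos(-21.0° − (18.7°)) = 0.7694.
B: cos θ_z = cos(-33.2° − (15.1°)) = 0.6652.
Ratio A/B = 0.7694 / 0.6652 = 1.1566.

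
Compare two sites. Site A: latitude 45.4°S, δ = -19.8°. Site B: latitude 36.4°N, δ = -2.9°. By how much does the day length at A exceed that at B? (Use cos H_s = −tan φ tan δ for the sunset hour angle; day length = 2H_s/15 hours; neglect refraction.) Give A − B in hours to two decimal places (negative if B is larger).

A: H_s = arccos(−tan -45.4° · tan -19.8°) = 111.41°, so 2H_s/15 = 14.8547 h.
B: H_s = arccos(−tan 36.4° · tan -2.9°) = 87.86°, so 2H_s/15 = 11.7147 h.
A − B = 14.8547 − 11.7147 = 3.1400 h.

+3.14 h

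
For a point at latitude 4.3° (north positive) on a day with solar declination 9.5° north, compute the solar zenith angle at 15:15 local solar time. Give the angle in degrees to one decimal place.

Hour angle H = 15° × (15.25 − 12) = 48.75°.
cos θ_z = sin φ sin δ + cos φ cos δ cos H = (0.0750)(0.1650) + (0.9972)(0.9863)(0.6593) = 0.6608.
θ_z = arccos(0.6608) = 48.64°.

48.6°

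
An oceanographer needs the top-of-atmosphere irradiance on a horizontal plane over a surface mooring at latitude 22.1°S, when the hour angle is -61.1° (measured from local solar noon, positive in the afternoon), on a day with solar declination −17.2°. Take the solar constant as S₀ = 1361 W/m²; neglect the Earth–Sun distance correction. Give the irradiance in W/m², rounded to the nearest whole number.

cos θ_z = sin(-22.1°) sin(-17.2°) + cos(-22.1°) cos(-17.2°) cos(-61.10°) = 0.1113 + 0.4277 = 0.5390.
Top-of-atmosphere irradiance = S₀ cos θ_z = 1361 × 0.5390 = 733.58 W/m².

734 W/m²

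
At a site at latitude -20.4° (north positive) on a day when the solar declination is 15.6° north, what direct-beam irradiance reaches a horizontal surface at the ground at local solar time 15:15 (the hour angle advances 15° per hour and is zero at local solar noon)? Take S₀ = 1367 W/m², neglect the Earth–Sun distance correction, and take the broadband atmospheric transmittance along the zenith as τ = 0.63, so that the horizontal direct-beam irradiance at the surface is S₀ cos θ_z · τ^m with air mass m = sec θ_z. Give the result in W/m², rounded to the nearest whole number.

273 W/m²

Hour angle H = 15° × (15.25 − 12) = 48.75°.
cos θ_z = sin(-20.4°) sin(15.6°) + cos(-20.4°) cos(15.6°) cos(48.75°) = -0.0937 + 0.5952 = 0.5015.
Air mass m = 1/cos θ_z = 1/0.5015 = 1.994; τ^m = 0.63^1.994 = 0.3980.
Surface direct beam = 1367 × 0.5015 × 0.3980 = 272.85 W/m².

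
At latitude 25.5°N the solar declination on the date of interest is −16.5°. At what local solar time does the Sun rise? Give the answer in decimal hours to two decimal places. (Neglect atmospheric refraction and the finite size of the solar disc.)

The sunset hour angle satisfies cos H_s = −tan φ tan δ = 0.1413, giving H_s = 81.88°.
Sunrise is at 12 − H_s/15 = 12 − 5.459 = 6.541 h local solar time.

6.54 h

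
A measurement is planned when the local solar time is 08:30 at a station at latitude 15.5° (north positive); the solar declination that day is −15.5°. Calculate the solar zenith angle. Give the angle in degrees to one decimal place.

60.4°

Hour angle H = 15° × (8.5 − 12) = -52.50°.
With φ = 15.5°, δ = -15.5°, H = -52.50°: sin φ sin δ = -0.0714, cos φ cos δ cos H = 0.5653, so cos θ_z = 0.4939.
θ_z = arccos(0.4939) = 60.40°.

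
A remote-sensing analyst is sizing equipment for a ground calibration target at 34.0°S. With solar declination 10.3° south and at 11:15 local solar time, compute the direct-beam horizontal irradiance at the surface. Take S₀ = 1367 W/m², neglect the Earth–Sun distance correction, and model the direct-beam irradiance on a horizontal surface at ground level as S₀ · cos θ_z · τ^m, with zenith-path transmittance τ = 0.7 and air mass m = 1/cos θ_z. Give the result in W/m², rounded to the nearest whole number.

828 W/m²

Hour angle H = 15° × (11.25 − 12) = -11.25°.
cos θ_z = sin(-34.0°) sin(-10.3°) + cos(-34.0°) cos(-10.3°) cos(-11.25°) = 0.1000 + 0.8000 = 0.9000.
Air mass m = 1/cos θ_z = 1/0.9000 = 1.111; τ^m = 0.7^1.111 = 0.6728.
Surface direct beam = 1367 × 0.9000 × 0.6728 = 827.75 W/m².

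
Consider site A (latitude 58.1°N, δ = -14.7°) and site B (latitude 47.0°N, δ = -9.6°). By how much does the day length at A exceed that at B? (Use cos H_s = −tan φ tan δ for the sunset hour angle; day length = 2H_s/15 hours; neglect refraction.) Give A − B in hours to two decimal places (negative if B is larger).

-1.93 h

A: H_s = arccos(−tan 58.1° · tan -14.7°) = 65.07°, so 2H_s/15 = 8.6760 h.
B: H_s = arccos(−tan 47.0° · tan -9.6°) = 79.55°, so 2H_s/15 = 10.6067 h.
A − B = 8.6760 − 10.6067 = -1.9307 h.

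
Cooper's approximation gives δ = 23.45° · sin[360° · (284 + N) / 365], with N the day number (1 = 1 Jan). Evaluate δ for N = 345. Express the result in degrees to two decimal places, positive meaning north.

-23.12°

360 × (284 + 345) / 365 = 620.384°; sin(620.384°) = -0.9859.
δ = 23.45 × -0.9859 = -23.119° ≈ -23.12°.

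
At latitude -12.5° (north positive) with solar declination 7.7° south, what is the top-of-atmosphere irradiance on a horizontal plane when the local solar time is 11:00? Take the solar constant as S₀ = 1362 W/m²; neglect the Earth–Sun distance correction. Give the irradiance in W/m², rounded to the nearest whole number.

Hour angle H = 15° × (11 − 12) = -15.00°.
cos θ_z = sin(-12.5°) sin(-7.7°) + cos(-12.5°) cos(-7.7°) cos(-15.00°) = 0.0290 + 0.9345 = 0.9635.
Top-of-atmosphere irradiance = S₀ cos θ_z = 1362 × 0.9635 = 1312.29 W/m².

1312 W/m²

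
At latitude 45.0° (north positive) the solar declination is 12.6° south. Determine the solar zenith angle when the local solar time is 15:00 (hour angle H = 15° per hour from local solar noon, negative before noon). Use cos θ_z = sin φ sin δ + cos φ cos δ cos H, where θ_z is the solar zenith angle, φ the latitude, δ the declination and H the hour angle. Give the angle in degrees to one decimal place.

70.5°

Hour angle H = 15° × (15 − 12) = 45.00°.
cos θ_z = sin(45.0°) sin(-12.6°) + cos(45.0°) cos(-12.6°) cos(45.00°) = -0.1543 + 0.4880 = 0.3337.
θ_z = arccos(0.3337) = 70.51°.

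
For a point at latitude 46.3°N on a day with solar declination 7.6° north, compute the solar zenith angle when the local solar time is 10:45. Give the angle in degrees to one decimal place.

Hour angle H = 15° × (10.75 − 12) = -18.75°.
With φ = 46.3°, δ = 7.6°, H = -18.75°: sin φ sin δ = 0.0956, cos φ cos δ cos H = 0.6485, so cos θ_z = 0.7441.
θ_z = arccos(0.7441) = 41.92°.

41.9°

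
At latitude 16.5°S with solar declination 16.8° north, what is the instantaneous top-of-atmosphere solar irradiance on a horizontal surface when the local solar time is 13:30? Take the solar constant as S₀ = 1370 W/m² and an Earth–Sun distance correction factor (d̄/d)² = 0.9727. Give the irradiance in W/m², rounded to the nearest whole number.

1021 W/m²

Hour angle H = 15° × (13.5 − 12) = 22.50°.
With φ = -16.5°, δ = 16.8°, H = 22.50°: sin φ sin δ = -0.0821, cos φ cos δ cos H = 0.8480, so cos θ_z = 0.7659.
Top-of-atmosphere irradiance = S₀ (d̄/d)² cos θ_z = 1370 × 0.9727 × 0.7659 = 1020.64 W/m².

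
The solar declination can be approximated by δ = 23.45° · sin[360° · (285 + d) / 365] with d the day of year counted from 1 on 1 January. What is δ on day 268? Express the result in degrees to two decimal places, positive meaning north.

-2.22°

360 × (285 + 268) / 365 = 545.425°; sin(545.425°) = -0.0945.
δ = 23.45 × -0.0945 = -2.216° ≈ -2.22°.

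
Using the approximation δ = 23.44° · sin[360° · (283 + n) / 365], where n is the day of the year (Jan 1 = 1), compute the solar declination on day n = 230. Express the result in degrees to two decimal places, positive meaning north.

+13.12°

360 × (283 + 230) / 365 = 505.973°; sin(505.973°) = 0.5596.
δ = 23.44 × 0.5596 = 13.117° ≈ +13.12°.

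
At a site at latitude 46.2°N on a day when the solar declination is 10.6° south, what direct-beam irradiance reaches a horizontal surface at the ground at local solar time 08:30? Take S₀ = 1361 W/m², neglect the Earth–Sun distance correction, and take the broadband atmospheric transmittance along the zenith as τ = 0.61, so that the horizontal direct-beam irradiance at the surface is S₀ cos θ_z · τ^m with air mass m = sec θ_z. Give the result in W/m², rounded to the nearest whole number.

Hour angle H = 15° × (8.5 − 12) = -52.50°.
cos θ_z = sin φ sin δ + cos φ cos δ cos H = (0.7218)(-0.1840) + (0.6921)(0.9829)(0.6088) = 0.2813.
Air mass m = 1/cos θ_z = 1/0.2813 = 3.555; τ^m = 0.61^3.555 = 0.1725.
Surface direct beam = 1361 × 0.2813 × 0.1725 = 66.04 W/m².

66 W/m²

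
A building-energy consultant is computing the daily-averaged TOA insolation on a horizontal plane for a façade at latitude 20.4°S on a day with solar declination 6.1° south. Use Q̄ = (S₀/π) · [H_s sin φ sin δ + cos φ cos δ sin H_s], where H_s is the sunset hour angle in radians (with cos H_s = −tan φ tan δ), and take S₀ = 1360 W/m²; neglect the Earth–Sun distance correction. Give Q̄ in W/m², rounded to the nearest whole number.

The sunset hour angle satisfies cos H_s = −tan φ tan δ = -0.0397, giving H_s = 92.28°. In radians, H_s = 1.6106.
H_s sin φ sin δ = 1.6106 × -0.3486 × -0.1063 = 0.0597.
cos φ cos δ sin H_s = 0.9373 × 0.9943 × 0.9992 = 0.9312.
Q̄ = (1360/π) × (0.0597 + 0.9312) = 432.90 × 0.9909 = 428.96 W/m².

429 W/m²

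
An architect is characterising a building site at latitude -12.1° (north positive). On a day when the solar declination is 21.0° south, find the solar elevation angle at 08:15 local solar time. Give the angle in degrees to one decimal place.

Hour angle H = 15° × (8.25 − 12) = -56.25°.
With φ = -12.1°, δ = -21.0°, H = -56.25°: sin φ sin δ = 0.0751, cos φ cos δ cos H = 0.5071, so cos θ_z = 0.5822.
θ_z = arccos(0.5822) = 54.39°, so the elevation is 90° − 54.39° = 35.61°.

35.6°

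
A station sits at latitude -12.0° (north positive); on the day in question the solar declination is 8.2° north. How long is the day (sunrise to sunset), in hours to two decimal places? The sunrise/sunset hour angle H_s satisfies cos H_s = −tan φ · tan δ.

11.77 hours

−tan φ tan δ = −(-0.2126)(0.1441) = 0.0306; H_s = arccos(0.0306) = 88.25°.
Day length = 2 H_s / 15° h⁻¹ = 176.50° / 15 = 11.767 h.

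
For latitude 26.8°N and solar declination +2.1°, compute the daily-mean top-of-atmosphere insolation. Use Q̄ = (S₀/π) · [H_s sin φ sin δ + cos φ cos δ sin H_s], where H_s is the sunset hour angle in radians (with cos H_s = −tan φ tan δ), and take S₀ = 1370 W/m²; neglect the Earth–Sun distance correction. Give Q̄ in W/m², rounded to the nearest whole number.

400 W/m²

−tan φ tan δ = −(0.5051)(0.0367) = -0.0185; H_s = arccos(-0.0185) = 91.06°. In radians, H_s = 1.5893.
H_s sin φ sin δ = 1.5893 × 0.4509 × 0.0366 = 0.0262.
cos φ cos δ sin H_s = 0.8926 × 0.9993 × 0.9998 = 0.8918.
Q̄ = (1370/π) × (0.0262 + 0.8918) = 436.08 × 0.9180 = 400.32 W/m².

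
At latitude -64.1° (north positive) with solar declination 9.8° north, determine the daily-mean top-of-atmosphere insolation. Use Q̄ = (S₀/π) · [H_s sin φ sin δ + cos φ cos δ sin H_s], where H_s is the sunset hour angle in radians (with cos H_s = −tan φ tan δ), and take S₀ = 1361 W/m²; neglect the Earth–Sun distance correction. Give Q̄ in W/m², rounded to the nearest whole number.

94 W/m²

−tan φ tan δ = −(-2.0594)(0.1727) = 0.3557; H_s = arccos(0.3557) = 69.16°. In radians, H_s = 1.2071.
H_s sin φ sin δ = 1.2071 × -0.8996 × 0.1702 = -0.1848.
cos φ cos δ sin H_s = 0.4368 × 0.9854 × 0.9346 = 0.4023.
Q̄ = (1361/π) × (-0.1848 + 0.4023) = 433.22 × 0.2175 = 94.23 W/m².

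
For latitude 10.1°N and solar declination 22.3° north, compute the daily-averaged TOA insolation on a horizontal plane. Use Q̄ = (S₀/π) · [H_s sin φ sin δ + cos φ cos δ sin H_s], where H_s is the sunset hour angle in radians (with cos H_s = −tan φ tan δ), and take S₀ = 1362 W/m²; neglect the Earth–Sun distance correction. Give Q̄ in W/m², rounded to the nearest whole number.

The sunset hour angle satisfies cos H_s = −tan φ tan δ = -0.0731, giving H_s = 94.19°. In radians, H_s = 1.6439.
H_s sin φ sin δ = 1.6439 × 0.1754 × 0.3795 = 0.1094.
cos φ cos δ sin H_s = 0.9845 × 0.9252 × 0.9973 = 0.9084.
Q̄ = (1362/π) × (0.1094 + 0.9084) = 433.54 × 1.0178 = 441.26 W/m².

441 W/m²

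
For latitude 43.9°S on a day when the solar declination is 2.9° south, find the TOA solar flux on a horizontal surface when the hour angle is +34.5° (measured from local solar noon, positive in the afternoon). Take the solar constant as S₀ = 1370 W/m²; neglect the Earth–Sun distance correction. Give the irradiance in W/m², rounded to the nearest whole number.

861 W/m²

With φ = -43.9°, δ = -2.9°, H = 34.50°: sin φ sin δ = 0.0351, cos φ cos δ cos H = 0.5931, so cos θ_z = 0.6282.
Top-of-atmosphere irradiance = S₀ cos θ_z = 1370 × 0.6282 = 860.63 W/m².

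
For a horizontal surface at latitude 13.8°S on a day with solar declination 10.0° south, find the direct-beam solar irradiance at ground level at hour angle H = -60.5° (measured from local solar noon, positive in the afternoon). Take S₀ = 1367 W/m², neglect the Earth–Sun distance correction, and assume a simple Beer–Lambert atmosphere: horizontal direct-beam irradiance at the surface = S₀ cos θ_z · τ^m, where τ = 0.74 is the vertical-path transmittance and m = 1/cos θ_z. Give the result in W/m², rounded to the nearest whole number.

With φ = -13.8°, δ = -10.0°, H = -60.50°: sin φ sin δ = 0.0414, cos φ cos δ cos H = 0.4709, so cos θ_z = 0.5123.
Air mass m = 1/cos θ_z = 1/0.5123 = 1.952; τ^m = 0.74^1.952 = 0.5556.
Surface direct beam = 1367 × 0.5123 × 0.5556 = 389.09 W/m².

389 W/m²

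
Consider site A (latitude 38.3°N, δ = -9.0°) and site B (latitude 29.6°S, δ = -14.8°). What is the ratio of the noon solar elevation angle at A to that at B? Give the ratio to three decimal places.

A: 90° − |38.3 − (-9.0)| = 42.70°.
B: 90° − |-29.6 − (-14.8)| = 75.20°.
Ratio A/B = 42.7000 / 75.2000 = 0.5678.

0.568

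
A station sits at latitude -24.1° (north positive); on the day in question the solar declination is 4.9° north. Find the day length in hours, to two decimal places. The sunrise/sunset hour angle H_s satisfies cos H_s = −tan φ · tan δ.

11.71 hours

−tan φ tan δ = −(-0.4473)(0.0857) = 0.0383; H_s = arccos(0.0383) = 87.81°.
Day length = 2 H_s / 15° h⁻¹ = 175.62° / 15 = 11.708 h.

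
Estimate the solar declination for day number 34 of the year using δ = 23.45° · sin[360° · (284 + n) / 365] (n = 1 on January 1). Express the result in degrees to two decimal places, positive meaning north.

-16.97°

360 × (284 + 34) / 365 = 313.644°; sin(313.644°) = -0.7236.
δ = 23.45 × -0.7236 = -16.968° ≈ -16.97°.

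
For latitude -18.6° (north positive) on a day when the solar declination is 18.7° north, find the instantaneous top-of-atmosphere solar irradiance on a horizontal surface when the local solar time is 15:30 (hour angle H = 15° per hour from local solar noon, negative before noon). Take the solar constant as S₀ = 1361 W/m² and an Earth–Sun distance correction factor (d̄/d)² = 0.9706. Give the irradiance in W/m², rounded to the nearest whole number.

Hour angle H = 15° × (15.5 − 12) = 52.50°.
With φ = -18.6°, δ = 18.7°, H = 52.50°: sin φ sin δ = -0.1023, cos φ cos δ cos H = 0.5465, so cos θ_z = 0.4442.
Top-of-atmosphere irradiance = S₀ (d̄/d)² cos θ_z = 1361 × 0.9706 × 0.4442 = 586.78 W/m².

587 W/m²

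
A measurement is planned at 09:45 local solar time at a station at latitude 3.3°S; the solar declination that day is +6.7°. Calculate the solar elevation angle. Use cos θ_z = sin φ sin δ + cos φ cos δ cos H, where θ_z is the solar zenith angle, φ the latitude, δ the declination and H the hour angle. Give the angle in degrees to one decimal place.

Hour angle H = 15° × (9.75 − 12) = -33.75°.
With φ = -3.3°, δ = 6.7°, H = -33.75°: sin φ sin δ = -0.0067, cos φ cos δ cos H = 0.8244, so cos θ_z = 0.8177.
θ_z = arccos(0.8177) = 35.14°, so the elevation is 90° − 35.14° = 54.86°.

54.9°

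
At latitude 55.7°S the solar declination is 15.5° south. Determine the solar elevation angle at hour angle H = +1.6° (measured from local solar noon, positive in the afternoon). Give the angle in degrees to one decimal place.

49.8°

With φ = -55.7°, δ = -15.5°, H = 1.60°: sin φ sin δ = 0.2208, cos φ cos δ cos H = 0.5428, so cos θ_z = 0.7636.
θ_z = arccos(0.7636) = 40.22°, so the elevation is 90° − 40.22° = 49.78°.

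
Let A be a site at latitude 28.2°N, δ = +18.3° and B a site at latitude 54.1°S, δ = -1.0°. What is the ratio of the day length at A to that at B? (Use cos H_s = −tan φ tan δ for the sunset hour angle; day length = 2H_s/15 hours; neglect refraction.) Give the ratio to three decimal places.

A: H_s = arccos(−tan 28.2° · tan 18.3°) = 100.21°, so 2H_s/15 = 13.3613 h.
B: H_s = arccos(−tan -54.1° · tan -1.0°) = 91.38°, so 2H_s/15 = 12.1840 h.
Ratio A/B = 13.3613 / 12.1840 = 1.0966.

1.097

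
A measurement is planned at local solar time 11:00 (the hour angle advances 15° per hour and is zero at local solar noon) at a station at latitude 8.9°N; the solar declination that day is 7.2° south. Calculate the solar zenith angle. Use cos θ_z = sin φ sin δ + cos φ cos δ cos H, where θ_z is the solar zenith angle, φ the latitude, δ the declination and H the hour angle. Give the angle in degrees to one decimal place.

Hour angle H = 15° × (11 − 12) = -15.00°.
cos θ_z = sin(8.9°) sin(-7.2°) + cos(8.9°) cos(-7.2°) cos(-15.00°) = -0.0194 + 0.9468 = 0.9274.
θ_z = arccos(0.9274) = 21.97°.

22.0°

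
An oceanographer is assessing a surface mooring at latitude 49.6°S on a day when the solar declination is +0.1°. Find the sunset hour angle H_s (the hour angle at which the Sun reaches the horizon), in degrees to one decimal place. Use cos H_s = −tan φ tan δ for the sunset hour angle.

cos H_s = −tan(-49.6°) · tan(0.1°) = 0.0021, so H_s = arccos(0.0021) = 89.88°.

89.9°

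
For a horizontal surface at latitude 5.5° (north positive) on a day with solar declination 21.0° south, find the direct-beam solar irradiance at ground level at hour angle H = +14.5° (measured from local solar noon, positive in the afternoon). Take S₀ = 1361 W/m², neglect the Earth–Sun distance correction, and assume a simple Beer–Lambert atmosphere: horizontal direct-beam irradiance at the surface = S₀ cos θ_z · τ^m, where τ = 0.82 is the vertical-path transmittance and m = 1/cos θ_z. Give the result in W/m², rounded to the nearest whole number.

cos θ_z = sin φ sin δ + cos φ cos δ cos H = (0.0958)(-0.3584) + (0.9954)(0.9336)(0.9681) = 0.8653.
Air mass m = 1/cos θ_z = 1/0.8653 = 1.156; τ^m = 0.82^1.156 = 0.7950.
Surface direct beam = 1361 × 0.8653 × 0.7950 = 936.25 W/m².

936 W/m²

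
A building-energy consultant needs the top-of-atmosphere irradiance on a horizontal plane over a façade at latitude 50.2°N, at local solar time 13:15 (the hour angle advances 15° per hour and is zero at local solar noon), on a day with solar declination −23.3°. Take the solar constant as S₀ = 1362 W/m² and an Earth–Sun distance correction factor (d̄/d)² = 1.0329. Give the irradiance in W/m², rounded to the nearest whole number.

356 W/m²

Hour angle H = 15° × (13.25 − 12) = 18.75°.
With φ = 50.2°, δ = -23.3°, H = 18.75°: sin φ sin δ = -0.3039, cos φ cos δ cos H = 0.5567, so cos θ_z = 0.2528.
Top-of-atmosphere irradiance = S₀ (d̄/d)² cos θ_z = 1362 × 1.0329 × 0.2528 = 355.64 W/m².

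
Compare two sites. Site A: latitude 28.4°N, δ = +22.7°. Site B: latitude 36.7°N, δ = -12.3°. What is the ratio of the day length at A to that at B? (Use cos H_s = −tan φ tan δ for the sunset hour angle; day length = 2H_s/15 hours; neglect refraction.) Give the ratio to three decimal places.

A: H_s = arccos(−tan 28.4° · tan 22.7°) = 103.07°, so 2H_s/15 = 13.7427 h.
B: H_s = arccos(−tan 36.7° · tan -12.3°) = 80.65°, so 2H_s/15 = 10.7533 h.
Ratio A/B = 13.7427 / 10.7533 = 1.2780.

1.278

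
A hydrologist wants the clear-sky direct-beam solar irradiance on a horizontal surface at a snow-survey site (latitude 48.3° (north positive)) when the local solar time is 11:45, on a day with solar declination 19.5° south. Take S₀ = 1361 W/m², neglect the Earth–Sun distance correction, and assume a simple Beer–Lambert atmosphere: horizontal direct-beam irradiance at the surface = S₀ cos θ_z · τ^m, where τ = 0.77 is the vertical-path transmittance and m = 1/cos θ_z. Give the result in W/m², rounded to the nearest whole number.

Hour angle H = 15° × (11.75 − 12) = -3.75°.
cos θ_z = sin φ sin δ + cos φ cos δ cos H = (0.7466)(-0.3338) + (0.6652)(0.9426)(0.9979) = 0.3765.
Air mass m = 1/cos θ_z = 1/0.3765 = 2.656; τ^m = 0.77^2.656 = 0.4995.
Surface direct beam = 1361 × 0.3765 × 0.4995 = 255.95 W/m².

256 W/m²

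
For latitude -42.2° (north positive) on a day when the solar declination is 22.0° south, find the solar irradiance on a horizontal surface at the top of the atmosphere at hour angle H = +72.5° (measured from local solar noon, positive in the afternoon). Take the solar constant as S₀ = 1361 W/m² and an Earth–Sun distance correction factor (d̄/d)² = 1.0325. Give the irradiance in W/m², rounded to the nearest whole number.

cos θ_z = sin φ sin δ + cos φ cos δ cos H = (-0.6717)(-0.3746) + (0.7408)(0.9272)(0.3007) = 0.4582.
Top-of-atmosphere irradiance = S₀ (d̄/d)² cos θ_z = 1361 × 1.0325 × 0.4582 = 643.88 W/m².

644 W/m²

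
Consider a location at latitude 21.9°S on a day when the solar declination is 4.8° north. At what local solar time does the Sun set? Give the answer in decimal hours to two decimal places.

cos H_s = −tan(-21.9°) · tan(4.8°) = 0.0338, so H_s = arccos(0.0338) = 88.06°.
Sunset is at 12 + H_s/15 = 12 + 5.871 = 17.871 h local solar time.

17.87 h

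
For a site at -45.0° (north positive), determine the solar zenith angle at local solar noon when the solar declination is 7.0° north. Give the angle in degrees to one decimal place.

52.0°

At local solar noon the hour angle is zero, so the zenith angle is |φ − δ| = |-45.0° − (7.0°)| = 52.0°.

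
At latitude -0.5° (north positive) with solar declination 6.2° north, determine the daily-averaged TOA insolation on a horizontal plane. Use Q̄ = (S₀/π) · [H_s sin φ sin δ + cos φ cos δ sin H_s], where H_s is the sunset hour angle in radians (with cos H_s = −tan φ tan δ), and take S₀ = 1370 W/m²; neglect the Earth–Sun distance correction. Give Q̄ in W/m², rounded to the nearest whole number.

cos H_s = −tan(-0.5°) · tan(6.2°) = 0.0009, so H_s = arccos(0.0009) = 89.95°. In radians, H_s = 1.5699.
H_s sin φ sin δ = 1.5699 × -0.0087 × 0.1080 = -0.0015.
cos φ cos δ sin H_s = 1.0000 × 0.9942 × 1.0000 = 0.9942.
Q̄ = (1370/π) × (-0.0015 + 0.9942) = 436.08 × 0.9927 = 432.90 W/m².

433 W/m²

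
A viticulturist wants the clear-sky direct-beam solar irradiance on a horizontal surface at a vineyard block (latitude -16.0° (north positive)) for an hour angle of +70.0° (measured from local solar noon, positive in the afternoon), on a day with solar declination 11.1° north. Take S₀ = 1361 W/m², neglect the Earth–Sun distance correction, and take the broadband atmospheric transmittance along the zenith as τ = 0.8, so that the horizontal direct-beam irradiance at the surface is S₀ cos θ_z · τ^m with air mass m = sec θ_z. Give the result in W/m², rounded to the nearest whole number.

cos θ_z = sin(-16.0°) sin(11.1°) + cos(-16.0°) cos(11.1°) cos(70.00°) = -0.0531 + 0.3226 = 0.2695.
Air mass m = 1/cos θ_z = 1/0.2695 = 3.711; τ^m = 0.8^3.711 = 0.4369.
Surface direct beam = 1361 × 0.2695 × 0.4369 = 160.25 W/m².

160 W/m²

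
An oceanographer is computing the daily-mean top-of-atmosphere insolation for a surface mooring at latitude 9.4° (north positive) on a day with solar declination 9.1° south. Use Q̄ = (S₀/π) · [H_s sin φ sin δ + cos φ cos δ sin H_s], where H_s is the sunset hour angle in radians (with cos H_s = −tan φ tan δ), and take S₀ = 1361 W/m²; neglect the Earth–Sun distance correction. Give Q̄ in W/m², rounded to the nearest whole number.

405 W/m²

cos H_s = −tan(9.4°) · tan(-9.1°) = 0.0265, so H_s = arccos(0.0265) = 88.48°. In radians, H_s = 1.5443.
H_s sin φ sin δ = 1.5443 × 0.1633 × -0.1582 = -0.0399.
cos φ cos δ sin H_s = 0.9866 × 0.9874 × 0.9996 = 0.9738.
Q̄ = (1361/π) × (-0.0399 + 0.9738) = 433.22 × 0.9339 = 404.58 W/m².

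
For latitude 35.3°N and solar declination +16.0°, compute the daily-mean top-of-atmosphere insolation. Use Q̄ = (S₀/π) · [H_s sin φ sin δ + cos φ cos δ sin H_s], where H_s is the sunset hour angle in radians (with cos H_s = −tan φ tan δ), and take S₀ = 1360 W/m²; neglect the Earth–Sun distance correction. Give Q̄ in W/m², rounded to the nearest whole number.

455 W/m²

−tan φ tan δ = −(0.7080)(0.2867) = -0.2030; H_s = arccos(-0.2030) = 101.71°. In radians, H_s = 1.7752.
H_s sin φ sin δ = 1.7752 × 0.5779 × 0.2756 = 0.2827.
cos φ cos δ sin H_s = 0.8161 × 0.9613 × 0.9792 = 0.7682.
Q̄ = (1360/π) × (0.2827 + 0.7682) = 432.90 × 1.0509 = 454.93 W/m².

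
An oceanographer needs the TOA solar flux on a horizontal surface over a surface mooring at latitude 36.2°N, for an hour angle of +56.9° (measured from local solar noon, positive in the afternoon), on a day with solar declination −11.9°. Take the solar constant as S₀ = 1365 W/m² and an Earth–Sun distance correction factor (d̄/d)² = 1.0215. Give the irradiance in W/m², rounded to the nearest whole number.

cos θ_z = sin φ sin δ + cos φ cos δ cos H = (0.5906)(-0.2062) + (0.8070)(0.9785)(0.5461) = 0.3094.
Top-of-atmosphere irradiance = S₀ (d̄/d)² cos θ_z = 1365 × 1.0215 × 0.3094 = 431.41 W/m².

431 W/m²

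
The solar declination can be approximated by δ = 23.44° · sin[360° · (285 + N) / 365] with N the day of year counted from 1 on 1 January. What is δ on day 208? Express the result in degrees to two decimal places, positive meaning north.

+18.90°

360 × (285 + 208) / 365 = 486.247°; sin(486.247°) = 0.8065.
δ = 23.44 × 0.8065 = 18.904° ≈ +18.90°.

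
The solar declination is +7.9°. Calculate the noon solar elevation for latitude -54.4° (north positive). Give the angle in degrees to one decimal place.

27.7°

At local solar noon the hour angle is zero, so the elevation is 90° − |φ − δ| = 90° − |-54.4° − (7.9°)| = 90° − 62.3° = 27.7°.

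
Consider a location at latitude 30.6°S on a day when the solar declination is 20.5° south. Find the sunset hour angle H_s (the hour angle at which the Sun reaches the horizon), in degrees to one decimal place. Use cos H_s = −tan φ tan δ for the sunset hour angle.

The sunset hour angle satisfies cos H_s = −tan φ tan δ = -0.2211, giving H_s = 102.77°.

102.8°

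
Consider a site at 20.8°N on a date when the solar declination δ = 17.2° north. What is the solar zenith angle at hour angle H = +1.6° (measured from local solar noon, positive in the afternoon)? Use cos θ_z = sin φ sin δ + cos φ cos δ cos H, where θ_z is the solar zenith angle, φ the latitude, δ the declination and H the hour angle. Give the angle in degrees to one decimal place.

3.9°

cos θ_z = sin φ sin δ + cos φ cos δ cos H = (0.3551)(0.2957) + (0.9348)(0.9553)(0.9996) = 0.9977.
θ_z = arccos(0.9977) = 3.89°.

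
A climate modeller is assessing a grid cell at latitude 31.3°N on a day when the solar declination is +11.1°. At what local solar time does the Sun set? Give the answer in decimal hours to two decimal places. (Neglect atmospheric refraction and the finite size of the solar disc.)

18.46 h

cos H_s = −tan(31.3°) · tan(11.1°) = -0.1193, so H_s = arccos(-0.1193) = 96.85°.
Sunset is at 12 + H_s/15 = 12 + 6.457 = 18.457 h local solar time.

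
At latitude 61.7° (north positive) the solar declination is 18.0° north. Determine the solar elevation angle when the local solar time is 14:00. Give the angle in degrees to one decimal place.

41.5°

Hour angle H = 15° × (14 − 12) = 30.00°.
With φ = 61.7°, δ = 18.0°, H = 30.00°: sin φ sin δ = 0.2721, cos φ cos δ cos H = 0.3905, so cos θ_z = 0.6626.
θ_z = arccos(0.6626) = 48.50°, so the elevation is 90° − 48.50° = 41.50°.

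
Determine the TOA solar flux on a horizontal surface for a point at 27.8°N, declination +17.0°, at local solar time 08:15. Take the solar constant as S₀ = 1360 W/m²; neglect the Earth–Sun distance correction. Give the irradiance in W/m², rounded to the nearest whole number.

825 W/m²

Hour angle H = 15° × (8.25 − 12) = -56.25°.
cos θ_z = sin φ sin δ + cos φ cos δ cos H = (0.4664)(0.2924) + (0.8846)(0.9563)(0.5556) = 0.6064.
Top-of-atmosphere irradiance = S₀ cos θ_z = 1360 × 0.6064 = 824.70 W/m².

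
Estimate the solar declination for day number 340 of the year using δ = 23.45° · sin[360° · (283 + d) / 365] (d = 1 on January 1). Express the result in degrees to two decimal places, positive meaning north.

-22.59°

360 × (283 + 340) / 365 = 614.466°; sin(614.466°) = -0.9635.
δ = 23.45 × -0.9635 = -22.594° ≈ -22.59°.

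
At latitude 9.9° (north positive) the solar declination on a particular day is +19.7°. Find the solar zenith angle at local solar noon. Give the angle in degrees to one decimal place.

9.8°

At local solar noon the hour angle is zero, so the zenith angle is |φ − δ| = |9.9° − (19.7°)| = 9.8°.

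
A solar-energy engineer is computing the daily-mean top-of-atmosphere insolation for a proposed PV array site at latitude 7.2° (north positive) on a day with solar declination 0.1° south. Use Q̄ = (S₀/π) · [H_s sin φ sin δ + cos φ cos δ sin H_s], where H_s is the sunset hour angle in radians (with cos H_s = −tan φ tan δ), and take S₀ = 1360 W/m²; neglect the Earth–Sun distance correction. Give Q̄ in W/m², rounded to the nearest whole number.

429 W/m²

−tan φ tan δ = −(0.1263)(-0.0017) = 0.0002; H_s = arccos(0.0002) = 89.99°. In radians, H_s = 1.5706.
H_s sin φ sin δ = 1.5706 × 0.1253 × -0.0017 = -0.0003.
cos φ cos δ sin H_s = 0.9921 × 1.0000 × 1.0000 = 0.9921.
Q̄ = (1360/π) × (-0.0003 + 0.9921) = 432.90 × 0.9918 = 429.35 W/m².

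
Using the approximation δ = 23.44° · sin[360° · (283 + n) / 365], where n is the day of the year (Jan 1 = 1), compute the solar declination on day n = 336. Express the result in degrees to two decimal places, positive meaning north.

360 × (283 + 336) / 365 = 610.521°; sin(610.521°) = -0.9428.
δ = 23.44 × -0.9428 = -22.099° ≈ -22.10°.

-22.10°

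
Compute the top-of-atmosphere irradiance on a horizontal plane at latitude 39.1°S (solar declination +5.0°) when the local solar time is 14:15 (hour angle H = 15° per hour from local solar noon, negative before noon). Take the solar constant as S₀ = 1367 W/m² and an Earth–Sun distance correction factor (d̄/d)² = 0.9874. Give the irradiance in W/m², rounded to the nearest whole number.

793 W/m²

Hour angle H = 15° × (14.25 − 12) = 33.75°.
With φ = -39.1°, δ = 5.0°, H = 33.75°: sin φ sin δ = -0.0550, cos φ cos δ cos H = 0.6428, so cos θ_z = 0.5878.
Top-of-atmosphere irradiance = S₀ (d̄/d)² cos θ_z = 1367 × 0.9874 × 0.5878 = 793.40 W/m².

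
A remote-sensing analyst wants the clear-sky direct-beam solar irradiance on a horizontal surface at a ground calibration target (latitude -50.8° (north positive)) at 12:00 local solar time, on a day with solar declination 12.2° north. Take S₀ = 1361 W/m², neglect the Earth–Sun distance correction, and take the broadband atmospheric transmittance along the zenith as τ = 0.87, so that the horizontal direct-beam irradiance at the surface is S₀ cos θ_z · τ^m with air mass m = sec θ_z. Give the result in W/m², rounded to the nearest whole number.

Hour angle H = 15° × (12 − 12) = 0.00°.
With φ = -50.8°, δ = 12.2°, H = 0.00°: sin φ sin δ = -0.1638, cos φ cos δ cos H = 0.6178, so cos θ_z = 0.4540.
Air mass m = 1/cos θ_z = 1/0.4540 = 2.203; τ^m = 0.87^2.203 = 0.7358.
Surface direct beam = 1361 × 0.4540 × 0.7358 = 454.65 W/m².

455 W/m²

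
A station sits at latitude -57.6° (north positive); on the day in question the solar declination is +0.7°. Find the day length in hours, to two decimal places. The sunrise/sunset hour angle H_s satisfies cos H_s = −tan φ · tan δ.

−tan φ tan δ = −(-1.5757)(0.0122) = 0.0192; H_s = arccos(0.0192) = 88.90°.
Day length = 2 H_s / 15° h⁻¹ = 177.80° / 15 = 11.853 h.

11.85 hours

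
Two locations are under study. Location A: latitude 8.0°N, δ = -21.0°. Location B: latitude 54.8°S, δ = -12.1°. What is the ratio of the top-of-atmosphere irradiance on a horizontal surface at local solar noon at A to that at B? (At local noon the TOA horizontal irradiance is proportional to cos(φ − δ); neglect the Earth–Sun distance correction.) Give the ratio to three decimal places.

A: cos θ_z = cos(8.0° − (-21.0°)) = 0.8746.
B: cos θ_z = cos(-54.8° − (-12.1°)) = 0.7349.
Ratio A/B = 0.8746 / 0.7349 = 1.1901.

1.190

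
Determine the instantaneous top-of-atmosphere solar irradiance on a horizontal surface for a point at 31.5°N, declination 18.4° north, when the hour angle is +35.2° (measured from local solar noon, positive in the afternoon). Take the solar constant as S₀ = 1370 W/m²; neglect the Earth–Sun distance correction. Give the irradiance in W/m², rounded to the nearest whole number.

1132 W/m²

cos θ_z = sin φ sin δ + cos φ cos δ cos H = (0.5225)(0.3156) + (0.8526)(0.9489)(0.8171) = 0.8260.
Top-of-atmosphere irradiance = S₀ cos θ_z = 1370 × 0.8260 = 1131.62 W/m².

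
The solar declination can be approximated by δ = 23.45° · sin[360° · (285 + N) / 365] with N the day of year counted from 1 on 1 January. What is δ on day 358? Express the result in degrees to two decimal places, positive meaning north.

-23.39°

360 × (285 + 358) / 365 = 634.192°; sin(634.192°) = -0.9973.
δ = 23.45 × -0.9973 = -23.387° ≈ -23.39°.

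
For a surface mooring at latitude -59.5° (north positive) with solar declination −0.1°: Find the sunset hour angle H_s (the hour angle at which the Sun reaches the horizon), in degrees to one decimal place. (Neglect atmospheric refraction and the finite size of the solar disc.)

−tan φ tan δ = −(-1.6977)(-0.0017) = -0.0029; H_s = arccos(-0.0029) = 90.17°.

90.2°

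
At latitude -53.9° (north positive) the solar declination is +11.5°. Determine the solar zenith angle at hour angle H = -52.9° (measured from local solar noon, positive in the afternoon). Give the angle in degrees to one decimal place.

cos θ_z = sin φ sin δ + cos φ cos δ cos H = (-0.8080)(0.1994) + (0.5892)(0.9799)(0.6032) = 0.1871.
θ_z = arccos(0.1871) = 79.22°.

79.2°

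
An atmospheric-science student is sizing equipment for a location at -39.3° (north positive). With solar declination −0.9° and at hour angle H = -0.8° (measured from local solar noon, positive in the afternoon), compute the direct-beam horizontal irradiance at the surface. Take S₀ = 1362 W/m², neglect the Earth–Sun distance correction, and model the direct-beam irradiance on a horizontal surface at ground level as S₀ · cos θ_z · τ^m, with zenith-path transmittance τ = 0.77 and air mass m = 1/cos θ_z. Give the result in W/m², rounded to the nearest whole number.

765 W/m²

cos θ_z = sin(-39.3°) sin(-0.9°) + cos(-39.3°) cos(-0.9°) cos(-0.80°) = 0.0099 + 0.7737 = 0.7836.
Air mass m = 1/cos θ_z = 1/0.7836 = 1.276; τ^m = 0.77^1.276 = 0.7164.
Surface direct beam = 1362 × 0.7836 × 0.7164 = 764.59 W/m².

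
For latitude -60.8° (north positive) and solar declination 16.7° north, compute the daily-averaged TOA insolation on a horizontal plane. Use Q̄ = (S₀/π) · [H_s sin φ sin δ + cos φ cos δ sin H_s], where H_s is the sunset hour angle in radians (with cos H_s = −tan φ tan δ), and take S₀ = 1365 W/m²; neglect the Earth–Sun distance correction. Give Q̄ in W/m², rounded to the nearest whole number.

62 W/m²

The sunset hour angle satisfies cos H_s = −tan φ tan δ = 0.5368, giving H_s = 57.53°. In radians, H_s = 1.0041.
H_s sin φ sin δ = 1.0041 × -0.8729 × 0.2874 = -0.2519.
cos φ cos δ sin H_s = 0.4879 × 0.9578 × 0.8437 = 0.3943.
Q̄ = (1365/π) × (-0.2519 + 0.3943) = 434.49 × 0.1424 = 61.87 W/m².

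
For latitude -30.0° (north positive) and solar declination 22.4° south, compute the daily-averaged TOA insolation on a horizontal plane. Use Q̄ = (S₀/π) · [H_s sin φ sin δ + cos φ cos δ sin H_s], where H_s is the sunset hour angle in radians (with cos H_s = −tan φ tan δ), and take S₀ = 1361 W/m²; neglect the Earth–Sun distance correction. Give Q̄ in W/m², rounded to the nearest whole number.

486 W/m²

cos H_s = −tan(-30.0°) · tan(-22.4°) = -0.2380, so H_s = arccos(-0.2380) = 103.77°. In radians, H_s = 1.8111.
H_s sin φ sin δ = 1.8111 × -0.5000 × -0.3811 = 0.3451.
cos φ cos δ sin H_s = 0.8660 × 0.9245 × 0.9713 = 0.7776.
Q̄ = (1361/π) × (0.3451 + 0.7776) = 433.22 × 1.1227 = 486.38 W/m².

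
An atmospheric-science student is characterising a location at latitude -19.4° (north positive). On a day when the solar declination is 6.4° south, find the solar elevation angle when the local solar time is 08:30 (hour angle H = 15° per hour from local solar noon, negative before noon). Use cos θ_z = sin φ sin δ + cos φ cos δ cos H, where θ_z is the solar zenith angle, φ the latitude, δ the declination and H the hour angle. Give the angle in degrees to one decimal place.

Hour angle H = 15° × (8.5 − 12) = -52.50°.
With φ = -19.4°, δ = -6.4°, H = -52.50°: sin φ sin δ = 0.0370, cos φ cos δ cos H = 0.5706, so cos θ_z = 0.6076.
θ_z = arccos(0.6076) = 52.58°, so the elevation is 90° − 52.58° = 37.42°.

37.4°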